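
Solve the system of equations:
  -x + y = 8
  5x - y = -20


Using Cramer's rule:
Determinant D = (-1)(-1) - (5)(1) = 1 - 5 = -4
Dx = (8)(-1) - (-20)(1) = -8 + 20 = 12
Dy = (-1)(-20) - (5)(8) = 20 - 40 = -20
x = Dx/D = 12/-4 = -3
y = Dy/D = -20/-4 = 5

x = -3, y = 5


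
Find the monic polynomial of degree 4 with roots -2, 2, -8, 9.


A monic polynomial with roots -2, 2, -8, 9 is:
p(x) = (x + 2)(x - 2)(x + 8)(x - 9)
After multiplying by (x + 2): x + 2
After multiplying by (x - 2): x^2 - 4
After multiplying by (x + 8): x^3 + 8x^2 - 4x - 32
After multiplying by (x - 9): x^4 - x^3 - 76x^2 + 4x + 288

x^4 - x^3 - 76x^2 + 4x + 288


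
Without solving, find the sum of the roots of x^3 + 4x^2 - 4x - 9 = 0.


By Vieta's formulas for x^3 + bx^2 + cx + d = 0:
  r1 + r2 + r3 = -b/a = -4
  r1*r2 + r1*r3 + r2*r3 = c/a = -4
  r1*r2*r3 = -d/a = 9


Sum = -4


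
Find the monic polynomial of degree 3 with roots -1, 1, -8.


A monic polynomial with roots -1, 1, -8 is:
p(x) = (x + 1)(x - 1)(x + 8)
After multiplying by (x + 1): x + 1
After multiplying by (x - 1): x^2 - 1
After multiplying by (x + 8): x^3 + 8x^2 - x - 8

x^3 + 8x^2 - x - 8


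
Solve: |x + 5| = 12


An absolute value equation |expr| = 12 gives two cases:
Case 1: x + 5 = 12
  x = 7, so x = 7
Case 2: x + 5 = -12
  x = -17, so x = -17

x = -17, x = 7


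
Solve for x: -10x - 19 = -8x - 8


Starting with: -10x - 19 = -8x - 8
Move all x terms to left: (-10 + 8)x = -8 + 19
Simplify: -2x = 11
Divide both sides by -2: x = -11/2

x = -11/2


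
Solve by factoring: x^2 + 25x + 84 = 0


We need two numbers that multiply to 84 and add to 25.
Those numbers are 4 and 21 (since 4 * 21 = 84 and 4 + 21 = 25).
So x^2 + 25x + 84 = (x + 4)(x + 21) = 0
Setting each factor to zero: x = -4 or x = -21

x = -21, x = -4


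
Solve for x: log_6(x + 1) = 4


Convert to exponential form: x + 1 = 6^4 = 1296
x = 1296 - 1 = 1295
Check: log_6(1295 + 1) = log_6(1296) = log_6(1296) = 4 ✓

x = 1295


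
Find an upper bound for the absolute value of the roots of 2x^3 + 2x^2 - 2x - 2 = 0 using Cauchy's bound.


Cauchy's bound: all roots r satisfy |r| <= 1 + max(|a_i/a_n|) for i = 0,...,n-1
where a_n is the leading coefficient.

Coefficients: [2, 2, -2, -2]
Leading coefficient a_n = 2
Ratios |a_i/a_n|: 1, 1, 1
Maximum ratio: 1
Cauchy's bound: |r| <= 1 + 1 = 2

Upper bound = 2


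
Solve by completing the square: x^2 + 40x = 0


Start: x^2 + 40x + 0 = 0
Move constant: x^2 + 40x = 0
Half of 40 is 20, squared is 400
Add 400 to both sides: x^2 + 40x + 400 = 400
(x + 20)^2 = 400
x + 20 = ±20
x = -20 + 20 = 0 or x = -20 - 20 = -40

x = -40, x = 0


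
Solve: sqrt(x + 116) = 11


Square both sides: x + 116 = 11^2 = 121
x = 121 - 116 = 5
x = 5
Check: sqrt(1*5 + 116) = sqrt(121) = 11 ✓

x = 5


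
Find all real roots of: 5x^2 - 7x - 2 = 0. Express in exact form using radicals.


Using the quadratic formula: x = (-b ± sqrt(b^2 - 4ac)) / (2a)
Here a = 5, b = -7, c = -2
Discriminant = b^2 - 4ac = (-7)^2 - 4(5)(-2) = 49 + 40 = 89
Since discriminant = 89 > 0, there are two real roots.
x = (7 ± sqrt(89)) / 10
Numerically: x ≈ 1.6434 or x ≈ -0.2434

x = (7 + sqrt(89)) / 10 or x = (7 - sqrt(89)) / 10


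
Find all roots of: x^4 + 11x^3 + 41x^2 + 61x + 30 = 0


Let p(x) = x^4 + 11x^3 + 41x^2 + 61x + 30. By the rational root theorem (leading coefficient 1), any rational root is an integer divisor of 30: try ±1, ±2, ... in turn.
Test x = 1: value = 144 ≠ 0.
Test x = -1: value = 0 ✓, so (x + 1) is a factor.
Synthetic division by (x + 1): bring down 1; 1(-1) + 11 = 10; 10(-1) + 41 = 31; 31(-1) + 61 = 30; 30(-1) + 30 = 0 → quotient x^3 + 10x^2 + 31x + 30, remainder 0.
Continue with the quotient x^3 + 10x^2 + 31x + 30 (candidates must divide 30; re-test x = -1 first in case it repeats).
Test x = -1: value = 8 ≠ 0.
Test x = 2: value = 140 ≠ 0.
Test x = -2: value = 0 ✓, so (x + 2) is a factor.
Synthetic division by (x + 2): bring down 1; 1(-2) + 10 = 8; 8(-2) + 31 = 15; 15(-2) + 30 = 0 → quotient x^2 + 8x + 15, remainder 0.
Solve the quadratic x^2 + 8x + 15 = 0: discriminant = 8^2 - 4(1)(15) = 64 - 60 = 4.
sqrt(4) = 2, so x = (-8 ± 2)/2: x = -3 or x = -5.
Collecting all roots found:

x = -5, x = -3, x = -2, x = -1


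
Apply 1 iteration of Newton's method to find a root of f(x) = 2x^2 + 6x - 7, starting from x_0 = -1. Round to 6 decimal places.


Newton's method: x_(n+1) = x_n - f(x_n)/f'(x_n)
f(x) = 2x^2 + 6x - 7
f'(x) = 4x + 6

Iteration 1:
  f(-1.000000) = -11.000000
  f'(-1.000000) = 2.000000
  x_1 = -1.000000 - (-11.000000)/(2.000000) = 4.500000

x_1 = 4.500000


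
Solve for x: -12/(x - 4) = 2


Multiply both sides by (x - 4): -12 = 2(x - 4)
Distribute: -12 = 2x - 8
2x = -12 + 8 = -4
x = -2

x = -2


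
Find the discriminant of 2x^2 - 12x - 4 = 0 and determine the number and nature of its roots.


For ax^2 + bx + c = 0, discriminant D = b^2 - 4ac
Here a = 2, b = -12, c = -4
D = (-12)^2 - 4(2)(-4) = 144 + 32 = 176

D = 176 > 0 but not a perfect square
The equation has 2 distinct real irrational roots.

Discriminant = 176, 2 distinct real irrational roots


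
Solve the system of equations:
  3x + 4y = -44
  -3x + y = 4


Using Cramer's rule:
Determinant D = (3)(1) - (-3)(4) = 3 + 12 = 15
Dx = (-44)(1) - (4)(4) = -44 - 16 = -60
Dy = (3)(4) - (-3)(-44) = 12 - 132 = -120
x = Dx/D = -60/15 = -4
y = Dy/D = -120/15 = -8

x = -4, y = -8


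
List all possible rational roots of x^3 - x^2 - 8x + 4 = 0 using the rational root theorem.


Rational root theorem: possible roots are ±p/q where:
  p divides the constant term (4): p ∈ {1, 2, 4}
  q divides the leading coefficient (1): q ∈ {1}

All possible rational roots: -4, -2, -1, 1, 2, 4

-4, -2, -1, 1, 2, 4


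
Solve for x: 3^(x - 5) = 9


Express both sides with the same base.
9 = 3^2
Since the bases match, equate exponents: x - 5 = 2
So x = 2 - (-5) = 7

x = 7


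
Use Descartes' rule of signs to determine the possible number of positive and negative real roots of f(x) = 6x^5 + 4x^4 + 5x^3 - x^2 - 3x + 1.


Descartes' rule of signs:

For positive roots, count sign changes in f(x) = 6x^5 + 4x^4 + 5x^3 - x^2 - 3x + 1:
Signs of coefficients: +, +, +, -, -, +
Number of sign changes: 2
Possible positive real roots: 2, 0

For negative roots, examine f(-x) = -6x^5 + 4x^4 - 5x^3 - x^2 + 3x + 1:
Signs of coefficients: -, +, -, -, +, +
Number of sign changes: 3
Possible negative real roots: 3, 1

Positive roots: 2 or 0; Negative roots: 3 or 1


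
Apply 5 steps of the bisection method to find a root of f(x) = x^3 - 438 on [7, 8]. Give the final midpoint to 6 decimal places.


f(x) = x^3 - 438
f(7) = -95 < 0
f(8) = 74 > 0

Step 1: midpoint = (7.000000 + 8.000000)/2 = 7.500000
  f(7.500000) = -16.125000
  f(mid) < 0, so root is in [7.500000, 8.000000]

Step 2: midpoint = (7.500000 + 8.000000)/2 = 7.750000
  f(7.750000) = 27.484375
  f(mid) > 0, so root is in [7.500000, 7.750000]

Step 3: midpoint = (7.500000 + 7.750000)/2 = 7.625000
  f(7.625000) = 5.322266
  f(mid) > 0, so root is in [7.500000, 7.625000]

Step 4: midpoint = (7.500000 + 7.625000)/2 = 7.562500
  f(7.562500) = -5.489990
  f(mid) < 0, so root is in [7.562500, 7.625000]

Step 5: midpoint = (7.562500 + 7.625000)/2 = 7.593750
  f(7.593750) = -0.106110
  f(mid) < 0, so root is in [7.593750, 7.625000]

midpoint = 7.593750


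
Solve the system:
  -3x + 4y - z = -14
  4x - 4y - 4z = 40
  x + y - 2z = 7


Using Cramer's rule. Expand each determinant along the first row.
D  = (-3)*[(-4)*(-2) - (-4)*1] - 4*[4*(-2) - (-4)*1] + (-1)*[4*1 - (-4)*1]
  = (-3)*(12) - 4*(-4) + (-1)*(8) = -28
Dx = (-14)*[(-4)*(-2) - (-4)*1] - 4*[40*(-2) - (-4)*7] + (-1)*[40*1 - (-4)*7]
  = (-14)*(12) - 4*(-52) + (-1)*(68) = -28
Dy = (-3)*[40*(-2) - (-4)*7] - (-14)*[4*(-2) - (-4)*1] + (-1)*[4*7 - 40*1]
  = (-3)*(-52) - (-14)*(-4) + (-1)*(-12) = 112
Dz = (-3)*[(-4)*7 - 40*1] - 4*[4*7 - 40*1] + (-14)*[4*1 - (-4)*1]
  = (-3)*(-68) - 4*(-12) + (-14)*(8) = 140
x = Dx/D = -28/-28 = 1, y = Dy/D = 112/-28 = -4, z = Dz/D = 140/-28 = -5
Check eq1: (-3)(1) + (4)(-4) + (-1)(-5) = -14 = -14 ✓
Check eq2: (4)(1) + (-4)(-4) + (-4)(-5) = 40 = 40 ✓
Check eq3: (1)(1) + (1)(-4) + (-2)(-5) = 7 = 7 ✓

x = 1, y = -4, z = -5


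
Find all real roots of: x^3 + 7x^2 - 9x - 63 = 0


Let p(x) = x^3 + 7x^2 - 9x - 63. By the rational root theorem (leading coefficient 1), any rational root is an integer divisor of 63: try ±1, ±2, ... in turn.
Test x = 1: value = -64 ≠ 0.
Test x = -1: value = -48 ≠ 0.
Test x = 3: value = 0 ✓, so (x - 3) is a factor.
Synthetic division by (x - 3): bring down 1; 1(3) + 7 = 10; 10(3) - 9 = 21; 21(3) - 63 = 0 → quotient x^2 + 10x + 21, remainder 0.
Solve the quadratic x^2 + 10x + 21 = 0: discriminant = 10^2 - 4(1)(21) = 100 - 84 = 16.
sqrt(16) = 4, so x = (-10 ± 4)/2: x = -3 or x = -7.

x = -7, x = -3, x = 3


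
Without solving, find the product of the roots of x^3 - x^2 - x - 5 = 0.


By Vieta's formulas for x^3 + bx^2 + cx + d = 0:
  r1 + r2 + r3 = -b/a = 1
  r1*r2 + r1*r3 + r2*r3 = c/a = -1
  r1*r2*r3 = -d/a = 5


Product = 5


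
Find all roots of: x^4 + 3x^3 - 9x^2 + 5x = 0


The constant term is 0, so x = 0 is a root. Factor out x:
  x^3 + 3x^2 - 9x + 5 = 0
Let p(x) = x^3 + 3x^2 - 9x + 5. By the rational root theorem (leading coefficient 1), any rational root is an integer divisor of 5: try ±1, ±2, ... in turn.
Test x = 1: value = 0 ✓, so (x - 1) is a factor.
Synthetic division by (x - 1): bring down 1; 1(1) + 3 = 4; 4(1) - 9 = -5; (-5)(1) + 5 = 0 → quotient x^2 + 4x - 5, remainder 0.
Solve the quadratic x^2 + 4x - 5 = 0: discriminant = 4^2 - 4(1)(-5) = 16 + 20 = 36.
sqrt(36) = 6, so x = (-4 ± 6)/2: x = 1 or x = -5.
Collecting all roots found:

x = -5, x = 0, x = 1 (multiplicity 2)


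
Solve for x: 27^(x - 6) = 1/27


Express both sides with the same base.
1/27 = 27^(-1)
Since the bases match, equate exponents: x - 6 = -1
So x = -1 - (-6) = 5

x = 5


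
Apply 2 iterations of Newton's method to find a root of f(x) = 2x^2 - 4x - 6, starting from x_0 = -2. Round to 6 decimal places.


Newton's method: x_(n+1) = x_n - f(x_n)/f'(x_n)
f(x) = 2x^2 - 4x - 6
f'(x) = 4x - 4

Iteration 1:
  f(-2.000000) = 10.000000
  f'(-2.000000) = -12.000000
  x_1 = -2.000000 - (10.000000)/(-12.000000) = -1.166667

Iteration 2:
  f(-1.166667) = 1.388889
  f'(-1.166667) = -8.666667
  x_2 = -1.166667 - (1.388889)/(-8.666667) = -1.006410

x_2 = -1.006410


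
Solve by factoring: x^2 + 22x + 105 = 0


We need two numbers that multiply to 105 and add to 22.
Those numbers are 15 and 7 (since 15 * 7 = 105 and 15 + 7 = 22).
So x^2 + 22x + 105 = (x + 15)(x + 7) = 0
Setting each factor to zero: x = -15 or x = -7

x = -15, x = -7


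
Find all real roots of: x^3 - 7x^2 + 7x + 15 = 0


Let p(x) = x^3 - 7x^2 + 7x + 15. By the rational root theorem (leading coefficient 1), any rational root is an integer divisor of 15: try ±1, ±2, ... in turn.
Test x = 1: value = 16 ≠ 0.
Test x = -1: value = 0 ✓, so (x + 1) is a factor.
Synthetic division by (x + 1): bring down 1; 1(-1) - 7 = -8; (-8)(-1) + 7 = 15; 15(-1) + 15 = 0 → quotient x^2 - 8x + 15, remainder 0.
Solve the quadratic x^2 - 8x + 15 = 0: discriminant = (-8)^2 - 4(1)(15) = 64 - 60 = 4.
sqrt(4) = 2, so x = (8 ± 2)/2: x = 5 or x = 3.

x = -1, x = 3, x = 5


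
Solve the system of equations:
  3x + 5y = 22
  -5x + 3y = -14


Using Cramer's rule:
Determinant D = (3)(3) - (-5)(5) = 9 + 25 = 34
Dx = (22)(3) - (-14)(5) = 66 + 70 = 136
Dy = (3)(-14) - (-5)(22) = -42 + 110 = 68
x = Dx/D = 136/34 = 4
y = Dy/D = 68/34 = 2

x = 4, y = 2


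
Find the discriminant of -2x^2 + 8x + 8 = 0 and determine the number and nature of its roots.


For ax^2 + bx + c = 0, discriminant D = b^2 - 4ac
Here a = -2, b = 8, c = 8
D = (8)^2 - 4(-2)(8) = 64 + 64 = 128

D = 128 > 0 but not a perfect square
The equation has 2 distinct real irrational roots.

Discriminant = 128, 2 distinct real irrational roots


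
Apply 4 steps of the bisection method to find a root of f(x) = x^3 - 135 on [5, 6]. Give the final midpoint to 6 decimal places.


f(x) = x^3 - 135
f(5) = -10 < 0
f(6) = 81 > 0

Step 1: midpoint = (5.000000 + 6.000000)/2 = 5.500000
  f(5.500000) = 31.375000
  f(mid) > 0, so root is in [5.000000, 5.500000]

Step 2: midpoint = (5.000000 + 5.500000)/2 = 5.250000
  f(5.250000) = 9.703125
  f(mid) > 0, so root is in [5.000000, 5.250000]

Step 3: midpoint = (5.000000 + 5.250000)/2 = 5.125000
  f(5.125000) = -0.388672
  f(mid) < 0, so root is in [5.125000, 5.250000]

Step 4: midpoint = (5.125000 + 5.250000)/2 = 5.187500
  f(5.187500) = 4.596436
  f(mid) > 0, so root is in [5.125000, 5.187500]

midpoint = 5.187500


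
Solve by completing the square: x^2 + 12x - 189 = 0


Start: x^2 + 12x - 189 = 0
Move constant: x^2 + 12x = 189
Half of 12 is 6, squared is 36
Add 36 to both sides: x^2 + 12x + 36 = 225
(x + 6)^2 = 225
x + 6 = ±15
x = -6 + 15 = 9 or x = -6 - 15 = -21

x = -21, x = 9


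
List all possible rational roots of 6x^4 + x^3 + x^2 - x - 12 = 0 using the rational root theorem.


Rational root theorem: possible roots are ±p/q where:
  p divides the constant term (-12): p ∈ {1, 2, 3, 4, 6, 12}
  q divides the leading coefficient (6): q ∈ {1, 2, 3, 6}

All possible rational roots: -12, -6, -4, -3, -2, -3/2, -4/3, -1, -2/3, -1/2, -1/3, -1/6, 1/6, 1/3, 1/2, 2/3, 1, 4/3, 3/2, 2, 3, 4, 6, 12

-12, -6, -4, -3, -2, -3/2, -4/3, -1, -2/3, -1/2, -1/3, -1/6, 1/6, 1/3, 1/2, 2/3, 1, 4/3, 3/2, 2, 3, 4, 6, 12


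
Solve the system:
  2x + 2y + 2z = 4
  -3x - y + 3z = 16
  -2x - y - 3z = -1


Using Cramer's rule. Expand each determinant along the first row.
D  = 2*[(-1)*(-3) - 3*(-1)] - 2*[(-3)*(-3) - 3*(-2)] + 2*[(-3)*(-1) - (-1)*(-2)]
  = 2*(6) - 2*(15) + 2*(1) = -16
Dx = 4*[(-1)*(-3) - 3*(-1)] - 2*[16*(-3) - 3*(-1)] + 2*[16*(-1) - (-1)*(-1)]
  = 4*(6) - 2*(-45) + 2*(-17) = 80
Dy = 2*[16*(-3) - 3*(-1)] - 4*[(-3)*(-3) - 3*(-2)] + 2*[(-3)*(-1) - 16*(-2)]
  = 2*(-45) - 4*(15) + 2*(35) = -80
Dz = 2*[(-1)*(-1) - 16*(-1)] - 2*[(-3)*(-1) - 16*(-2)] + 4*[(-3)*(-1) - (-1)*(-2)]
  = 2*(17) - 2*(35) + 4*(1) = -32
x = Dx/D = 80/-16 = -5, y = Dy/D = -80/-16 = 5, z = Dz/D = -32/-16 = 2
Check eq1: (2)(-5) + (2)(5) + (2)(2) = 4 = 4 ✓
Check eq2: (-3)(-5) + (-1)(5) + (3)(2) = 16 = 16 ✓
Check eq3: (-2)(-5) + (-1)(5) + (-3)(2) = -1 = -1 ✓

x = -5, y = 5, z = 2


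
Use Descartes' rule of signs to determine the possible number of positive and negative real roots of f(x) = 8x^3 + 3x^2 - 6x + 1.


Descartes' rule of signs:

For positive roots, count sign changes in f(x) = 8x^3 + 3x^2 - 6x + 1:
Signs of coefficients: +, +, -, +
Number of sign changes: 2
Possible positive real roots: 2, 0

For negative roots, examine f(-x) = -8x^3 + 3x^2 + 6x + 1:
Signs of coefficients: -, +, +, +
Number of sign changes: 1
Possible negative real roots: 1

Positive roots: 2 or 0; Negative roots: 1


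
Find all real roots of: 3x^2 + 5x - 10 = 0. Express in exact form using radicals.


Using the quadratic formula: x = (-b ± sqrt(b^2 - 4ac)) / (2a)
Here a = 3, b = 5, c = -10
Discriminant = b^2 - 4ac = 5^2 - 4(3)(-10) = 25 + 120 = 145
Since discriminant = 145 > 0, there are two real roots.
x = (-5 ± sqrt(145)) / 6
Numerically: x ≈ 1.1736 or x ≈ -2.8403

x = (-5 + sqrt(145)) / 6 or x = (-5 - sqrt(145)) / 6


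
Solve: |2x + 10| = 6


An absolute value equation |expr| = 6 gives two cases:
Case 1: 2x + 10 = 6
  2x = -4, so x = -2
Case 2: 2x + 10 = -6
  2x = -16, so x = -8

x = -8, x = -2


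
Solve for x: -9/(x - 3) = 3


Multiply both sides by (x - 3): -9 = 3(x - 3)
Distribute: -9 = 3x - 9
3x = -9 + 9 = 0
x = 0

x = 0


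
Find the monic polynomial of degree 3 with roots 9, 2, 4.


A monic polynomial with roots 9, 2, 4 is:
p(x) = (x - 9)(x - 2)(x - 4)
After multiplying by (x - 9): x - 9
After multiplying by (x - 2): x^2 - 11x + 18
After multiplying by (x - 4): x^3 - 15x^2 + 62x - 72

x^3 - 15x^2 + 62x - 72


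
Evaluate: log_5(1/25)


We need the exponent such that 5^? = 1/25
5^(-2) = 1/5^2 = 1/25
Therefore log_5(1/25) = -2

-2


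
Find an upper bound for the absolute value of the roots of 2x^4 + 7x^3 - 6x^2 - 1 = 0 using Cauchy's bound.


Cauchy's bound: all roots r satisfy |r| <= 1 + max(|a_i/a_n|) for i = 0,...,n-1
where a_n is the leading coefficient.

Coefficients: [2, 7, -6, 0, -1]
Leading coefficient a_n = 2
Ratios |a_i/a_n|: 7/2, 3, 0, 1/2
Maximum ratio: 7/2
Cauchy's bound: |r| <= 1 + 7/2 = 9/2

Upper bound = 9/2


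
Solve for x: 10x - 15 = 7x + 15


Starting with: 10x - 15 = 7x + 15
Move all x terms to left: (10 - 7)x = 15 + 15
Simplify: 3x = 30
Divide both sides by 3: x = 10

x = 10


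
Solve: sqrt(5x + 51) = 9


Square both sides: 5x + 51 = 9^2 = 81
5x = 81 - 51 = 30
x = 6
Check: sqrt(5*6 + 51) = sqrt(81) = 9 ✓

x = 6


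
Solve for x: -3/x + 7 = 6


Subtract 7 from both sides: -3/x = -1
Multiply both sides by x: -3 = -1 * x
Divide by -1: x = 3

x = 3


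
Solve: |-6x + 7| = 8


An absolute value equation |expr| = 8 gives two cases:
Case 1: -6x + 7 = 8
  -6x = 1, so x = -1/6
Case 2: -6x + 7 = -8
  -6x = -15, so x = 5/2

x = -1/6, x = 5/2


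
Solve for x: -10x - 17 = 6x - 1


Starting with: -10x - 17 = 6x - 1
Move all x terms to left: (-10 - 6)x = -1 + 17
Simplify: -16x = 16
Divide both sides by -16: x = -1

x = -1


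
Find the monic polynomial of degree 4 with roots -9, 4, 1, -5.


A monic polynomial with roots -9, 4, 1, -5 is:
p(x) = (x + 9)(x - 4)(x - 1)(x + 5)
After multiplying by (x + 9): x + 9
After multiplying by (x - 4): x^2 + 5x - 36
After multiplying by (x - 1): x^3 + 4x^2 - 41x + 36
After multiplying by (x + 5): x^4 + 9x^3 - 21x^2 - 169x + 180

x^4 + 9x^3 - 21x^2 - 169x + 180


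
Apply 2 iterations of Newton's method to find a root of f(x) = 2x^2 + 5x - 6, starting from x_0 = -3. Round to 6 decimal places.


Newton's method: x_(n+1) = x_n - f(x_n)/f'(x_n)
f(x) = 2x^2 + 5x - 6
f'(x) = 4x + 5

Iteration 1:
  f(-3.000000) = -3.000000
  f'(-3.000000) = -7.000000
  x_1 = -3.000000 - (-3.000000)/(-7.000000) = -3.428571

Iteration 2:
  f(-3.428571) = 0.367347
  f'(-3.428571) = -8.714286
  x_2 = -3.428571 - (0.367347)/(-8.714286) = -3.386417

x_2 = -3.386417


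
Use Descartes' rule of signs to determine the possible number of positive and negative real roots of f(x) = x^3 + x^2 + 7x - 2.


Descartes' rule of signs:

For positive roots, count sign changes in f(x) = x^3 + x^2 + 7x - 2:
Signs of coefficients: +, +, +, -
Number of sign changes: 1
Possible positive real roots: 1

For negative roots, examine f(-x) = -x^3 + x^2 - 7x - 2:
Signs of coefficients: -, +, -, -
Number of sign changes: 2
Possible negative real roots: 2, 0

Positive roots: 1; Negative roots: 2 or 0


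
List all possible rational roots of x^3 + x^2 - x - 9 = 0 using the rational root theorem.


Rational root theorem: possible roots are ±p/q where:
  p divides the constant term (-9): p ∈ {1, 3, 9}
  q divides the leading coefficient (1): q ∈ {1}

All possible rational roots: -9, -3, -1, 1, 3, 9

-9, -3, -1, 1, 3, 9


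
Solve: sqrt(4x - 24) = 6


Square both sides: 4x - 24 = 6^2 = 36
4x = 36 + 24 = 60
x = 15
Check: sqrt(4*15 - 24) = sqrt(36) = 6 ✓

x = 15


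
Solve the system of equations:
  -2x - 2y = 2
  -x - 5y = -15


Using Cramer's rule:
Determinant D = (-2)(-5) - (-1)(-2) = 10 - 2 = 8
Dx = (2)(-5) - (-15)(-2) = -10 - 30 = -40
Dy = (-2)(-15) - (-1)(2) = 30 + 2 = 32
x = Dx/D = -40/8 = -5
y = Dy/D = 32/8 = 4

x = -5, y = 4


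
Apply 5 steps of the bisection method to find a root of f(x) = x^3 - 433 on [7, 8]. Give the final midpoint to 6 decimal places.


f(x) = x^3 - 433
f(7) = -90 < 0
f(8) = 79 > 0

Step 1: midpoint = (7.000000 + 8.000000)/2 = 7.500000
  f(7.500000) = -11.125000
  f(mid) < 0, so root is in [7.500000, 8.000000]

Step 2: midpoint = (7.500000 + 8.000000)/2 = 7.750000
  f(7.750000) = 32.484375
  f(mid) > 0, so root is in [7.500000, 7.750000]

Step 3: midpoint = (7.500000 + 7.750000)/2 = 7.625000
  f(7.625000) = 10.322266
  f(mid) > 0, so root is in [7.500000, 7.625000]

Step 4: midpoint = (7.500000 + 7.625000)/2 = 7.562500
  f(7.562500) = -0.489990
  f(mid) < 0, so root is in [7.562500, 7.625000]

Step 5: midpoint = (7.562500 + 7.625000)/2 = 7.593750
  f(7.593750) = 4.893890
  f(mid) > 0, so root is in [7.562500, 7.593750]

midpoint = 7.593750


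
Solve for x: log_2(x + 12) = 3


Convert to exponential form: x + 12 = 2^3 = 8
x = 8 - 12 = -4
Check: log_2(-4 + 12) = log_2(8) = log_2(8) = 3 ✓

x = -4


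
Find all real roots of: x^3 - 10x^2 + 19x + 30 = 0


Let p(x) = x^3 - 10x^2 + 19x + 30. By the rational root theorem (leading coefficient 1), any rational root is an integer divisor of 30: try ±1, ±2, ... in turn.
Test x = 1: value = 40 ≠ 0.
Test x = -1: value = 0 ✓, so (x + 1) is a factor.
Synthetic division by (x + 1): bring down 1; 1(-1) - 10 = -11; (-11)(-1) + 19 = 30; 30(-1) + 30 = 0 → quotient x^2 - 11x + 30, remainder 0.
Solve the quadratic x^2 - 11x + 30 = 0: discriminant = (-11)^2 - 4(1)(30) = 121 - 120 = 1.
sqrt(1) = 1, so x = (11 ± 1)/2: x = 6 or x = 5.

x = -1, x = 5, x = 6


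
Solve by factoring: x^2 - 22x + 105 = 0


We need two numbers that multiply to 105 and add to -22.
Those numbers are -7 and -15 (since (-7) * (-15) = 105 and (-7) + (-15) = -22).
So x^2 - 22x + 105 = (x - 7)(x - 15) = 0
Setting each factor to zero: x = 7 or x = 15

x = 7, x = 15


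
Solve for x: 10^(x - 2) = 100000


Express both sides with the same base.
100000 = 10^5
Since the bases match, equate exponents: x - 2 = 5
So x = 5 - (-2) = 7

x = 7


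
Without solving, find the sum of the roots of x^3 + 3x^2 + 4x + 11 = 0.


By Vieta's formulas for x^3 + bx^2 + cx + d = 0:
  r1 + r2 + r3 = -b/a = -3
  r1*r2 + r1*r3 + r2*r3 = c/a = 4
  r1*r2*r3 = -d/a = -11


Sum = -3


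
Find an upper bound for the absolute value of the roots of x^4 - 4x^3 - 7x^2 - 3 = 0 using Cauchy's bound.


Cauchy's bound: all roots r satisfy |r| <= 1 + max(|a_i/a_n|) for i = 0,...,n-1
where a_n is the leading coefficient.

Coefficients: [1, -4, -7, 0, -3]
Leading coefficient a_n = 1
Ratios |a_i/a_n|: 4, 7, 0, 3
Maximum ratio: 7
Cauchy's bound: |r| <= 1 + 7 = 8

Upper bound = 8


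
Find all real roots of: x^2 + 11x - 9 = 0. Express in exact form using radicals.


Using the quadratic formula: x = (-b ± sqrt(b^2 - 4ac)) / (2a)
Here a = 1, b = 11, c = -9
Discriminant = b^2 - 4ac = 11^2 - 4(1)(-9) = 121 + 36 = 157
Since discriminant = 157 > 0, there are two real roots.
x = (-11 ± sqrt(157)) / 2
Numerically: x ≈ 0.7650 or x ≈ -11.7650

x = (-11 + sqrt(157)) / 2 or x = (-11 - sqrt(157)) / 2


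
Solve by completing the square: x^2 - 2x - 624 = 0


Start: x^2 - 2x - 624 = 0
Move constant: x^2 - 2x = 624
Half of -2 is -1, squared is 1
Add 1 to both sides: x^2 - 2x + 1 = 625
(x - 1)^2 = 625
x - 1 = ±25
x = 1 + 25 = 26 or x = 1 - 25 = -24

x = -24, x = 26


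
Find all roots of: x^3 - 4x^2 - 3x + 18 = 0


Let p(x) = x^3 - 4x^2 - 3x + 18. By the rational root theorem (leading coefficient 1), any rational root is an integer divisor of 18: try ±1, ±2, ... in turn.
Test x = 1: value = 12 ≠ 0.
Test x = -1: value = 16 ≠ 0.
Test x = 2: value = 4 ≠ 0.
Test x = -2: value = 0 ✓, so (x + 2) is a factor.
Synthetic division by (x + 2): bring down 1; 1(-2) - 4 = -6; (-6)(-2) - 3 = 9; 9(-2) + 18 = 0 → quotient x^2 - 6x + 9, remainder 0.
Solve the quadratic x^2 - 6x + 9 = 0: discriminant = (-6)^2 - 4(1)(9) = 36 - 36 = 0.
Discriminant = 0, so a double root: x = 6/2 = 3.
Collecting all roots found:

x = -2, x = 3 (multiplicity 2)


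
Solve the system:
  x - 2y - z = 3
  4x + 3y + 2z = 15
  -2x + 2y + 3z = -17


Using Cramer's rule. Expand each determinant along the first row.
D  = 1*[3*3 - 2*2] - (-2)*[4*3 - 2*(-2)] + (-1)*[4*2 - 3*(-2)]
  = 1*(5) - (-2)*(16) + (-1)*(14) = 23
Dx = 3*[3*3 - 2*2] - (-2)*[15*3 - 2*(-17)] + (-1)*[15*2 - 3*(-17)]
  = 3*(5) - (-2)*(79) + (-1)*(81) = 92
Dy = 1*[15*3 - 2*(-17)] - 3*[4*3 - 2*(-2)] + (-1)*[4*(-17) - 15*(-2)]
  = 1*(79) - 3*(16) + (-1)*(-38) = 69
Dz = 1*[3*(-17) - 15*2] - (-2)*[4*(-17) - 15*(-2)] + 3*[4*2 - 3*(-2)]
  = 1*(-81) - (-2)*(-38) + 3*(14) = -115
x = Dx/D = 92/23 = 4, y = Dy/D = 69/23 = 3, z = Dz/D = -115/23 = -5
Check eq1: (1)(4) + (-2)(3) + (-1)(-5) = 3 = 3 ✓
Check eq2: (4)(4) + (3)(3) + (2)(-5) = 15 = 15 ✓
Check eq3: (-2)(4) + (2)(3) + (3)(-5) = -17 = -17 ✓

x = 4, y = 3, z = -5


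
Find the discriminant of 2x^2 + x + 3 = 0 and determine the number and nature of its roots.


For ax^2 + bx + c = 0, discriminant D = b^2 - 4ac
Here a = 2, b = 1, c = 3
D = (1)^2 - 4(2)(3) = 1 - 24 = -23

D = -23 < 0
The equation has no real roots (2 complex conjugate roots).

Discriminant = -23, no real roots (2 complex conjugate roots)


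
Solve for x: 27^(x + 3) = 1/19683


Express both sides with the same base.
1/19683 = 27^(-3)
Since the bases match, equate exponents: x + 3 = -3
So x = -3 - (3) = -6

x = -6


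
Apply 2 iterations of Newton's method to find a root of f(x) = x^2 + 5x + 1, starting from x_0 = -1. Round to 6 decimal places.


Newton's method: x_(n+1) = x_n - f(x_n)/f'(x_n)
f(x) = x^2 + 5x + 1
f'(x) = 2x + 5

Iteration 1:
  f(-1.000000) = -3.000000
  f'(-1.000000) = 3.000000
  x_1 = -1.000000 - (-3.000000)/(3.000000) = 0.000000

Iteration 2:
  f(0.000000) = 1.000000
  f'(0.000000) = 5.000000
  x_2 = 0.000000 - (1.000000)/(5.000000) = -0.200000

x_2 = -0.200000


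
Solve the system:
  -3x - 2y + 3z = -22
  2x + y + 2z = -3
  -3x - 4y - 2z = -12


Using Cramer's rule. Expand each determinant along the first row.
D  = (-3)*[1*(-2) - 2*(-4)] - (-2)*[2*(-2) - 2*(-3)] + 3*[2*(-4) - 1*(-3)]
  = (-3)*(6) - (-2)*(2) + 3*(-5) = -29
Dx = (-22)*[1*(-2) - 2*(-4)] - (-2)*[(-3)*(-2) - 2*(-12)] + 3*[(-3)*(-4) - 1*(-12)]
  = (-22)*(6) - (-2)*(30) + 3*(24) = 0
Dy = (-3)*[(-3)*(-2) - 2*(-12)] - (-22)*[2*(-2) - 2*(-3)] + 3*[2*(-12) - (-3)*(-3)]
  = (-3)*(30) - (-22)*(2) + 3*(-33) = -145
Dz = (-3)*[1*(-12) - (-3)*(-4)] - (-2)*[2*(-12) - (-3)*(-3)] + (-22)*[2*(-4) - 1*(-3)]
  = (-3)*(-24) - (-2)*(-33) + (-22)*(-5) = 116
x = Dx/D = 0/-29 = 0, y = Dy/D = -145/-29 = 5, z = Dz/D = 116/-29 = -4
Check eq1: (-3)(0) + (-2)(5) + (3)(-4) = -22 = -22 ✓
Check eq2: (2)(0) + (1)(5) + (2)(-4) = -3 = -3 ✓
Check eq3: (-3)(0) + (-4)(5) + (-2)(-4) = -12 = -12 ✓

x = 0, y = 5, z = -4


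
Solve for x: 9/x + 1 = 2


Subtract 1 from both sides: 9/x = 1
Multiply both sides by x: 9 = 1 * x
Divide by 1: x = 9

x = 9


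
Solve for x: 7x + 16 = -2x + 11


Starting with: 7x + 16 = -2x + 11
Move all x terms to left: (7 + 2)x = 11 - 16
Simplify: 9x = -5
Divide both sides by 9: x = -5/9

x = -5/9


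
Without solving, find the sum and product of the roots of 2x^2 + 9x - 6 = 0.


By Vieta's formulas for ax^2 + bx + c = 0:
  Sum of roots = -b/a
  Product of roots = c/a

Here a = 2, b = 9, c = -6
Sum = -(9)/2 = -9/2
Product = -6/2 = -3

Sum = -9/2, Product = -3


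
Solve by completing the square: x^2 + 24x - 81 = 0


Start: x^2 + 24x - 81 = 0
Move constant: x^2 + 24x = 81
Half of 24 is 12, squared is 144
Add 144 to both sides: x^2 + 24x + 144 = 225
(x + 12)^2 = 225
x + 12 = ±15
x = -12 + 15 = 3 or x = -12 - 15 = -27

x = -27, x = 3


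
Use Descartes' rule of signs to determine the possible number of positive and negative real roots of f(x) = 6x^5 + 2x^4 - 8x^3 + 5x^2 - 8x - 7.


Descartes' rule of signs:

For positive roots, count sign changes in f(x) = 6x^5 + 2x^4 - 8x^3 + 5x^2 - 8x - 7:
Signs of coefficients: +, +, -, +, -, -
Number of sign changes: 3
Possible positive real roots: 3, 1

For negative roots, examine f(-x) = -6x^5 + 2x^4 + 8x^3 + 5x^2 + 8x - 7:
Signs of coefficients: -, +, +, +, +, -
Number of sign changes: 2
Possible negative real roots: 2, 0

Positive roots: 3 or 1; Negative roots: 2 or 0


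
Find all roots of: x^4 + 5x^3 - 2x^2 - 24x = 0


The constant term is 0, so x = 0 is a root. Factor out x:
  x^3 + 5x^2 - 2x - 24 = 0
Let p(x) = x^3 + 5x^2 - 2x - 24. By the rational root theorem (leading coefficient 1), any rational root is an integer divisor of 24: try ±1, ±2, ... in turn.
Test x = 1: value = -20 ≠ 0.
Test x = -1: value = -18 ≠ 0.
Test x = 2: value = 0 ✓, so (x - 2) is a factor.
Synthetic division by (x - 2): bring down 1; 1(2) + 5 = 7; 7(2) - 2 = 12; 12(2) - 24 = 0 → quotient x^2 + 7x + 12, remainder 0.
Solve the quadratic x^2 + 7x + 12 = 0: discriminant = 7^2 - 4(1)(12) = 49 - 48 = 1.
sqrt(1) = 1, so x = (-7 ± 1)/2: x = -3 or x = -4.
Collecting all roots found:

x = -4, x = -3, x = 0, x = 2


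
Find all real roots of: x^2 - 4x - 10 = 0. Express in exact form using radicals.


Using the quadratic formula: x = (-b ± sqrt(b^2 - 4ac)) / (2a)
Here a = 1, b = -4, c = -10
Discriminant = b^2 - 4ac = (-4)^2 - 4(1)(-10) = 16 + 40 = 56
Since discriminant = 56 > 0, there are two real roots.
x = (4 ± 2*sqrt(14)) / 2
Simplifying: x = 2 ± sqrt(14)
Numerically: x ≈ 5.7417 or x ≈ -1.7417

x = 2 + sqrt(14) or x = 2 - sqrt(14)


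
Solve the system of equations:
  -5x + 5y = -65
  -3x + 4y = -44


Using Cramer's rule:
Determinant D = (-5)(4) - (-3)(5) = -20 + 15 = -5
Dx = (-65)(4) - (-44)(5) = -260 + 220 = -40
Dy = (-5)(-44) - (-3)(-65) = 220 - 195 = 25
x = Dx/D = -40/-5 = 8
y = Dy/D = 25/-5 = -5

x = 8, y = -5


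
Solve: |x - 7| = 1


An absolute value equation |expr| = 1 gives two cases:
Case 1: x - 7 = 1
  x = 8, so x = 8
Case 2: x - 7 = -1
  x = 6, so x = 6

x = 6, x = 8


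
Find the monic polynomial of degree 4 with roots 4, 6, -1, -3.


A monic polynomial with roots 4, 6, -1, -3 is:
p(x) = (x - 4)(x - 6)(x + 1)(x + 3)
After multiplying by (x - 4): x - 4
After multiplying by (x - 6): x^2 - 10x + 24
After multiplying by (x + 1): x^3 - 9x^2 + 14x + 24
After multiplying by (x + 3): x^4 - 6x^3 - 13x^2 + 66x + 72

x^4 - 6x^3 - 13x^2 + 66x + 72


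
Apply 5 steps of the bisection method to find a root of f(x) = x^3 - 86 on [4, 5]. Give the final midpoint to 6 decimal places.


f(x) = x^3 - 86
f(4) = -22 < 0
f(5) = 39 > 0

Step 1: midpoint = (4.000000 + 5.000000)/2 = 4.500000
  f(4.500000) = 5.125000
  f(mid) > 0, so root is in [4.000000, 4.500000]

Step 2: midpoint = (4.000000 + 4.500000)/2 = 4.250000
  f(4.250000) = -9.234375
  f(mid) < 0, so root is in [4.250000, 4.500000]

Step 3: midpoint = (4.250000 + 4.500000)/2 = 4.375000
  f(4.375000) = -2.259766
  f(mid) < 0, so root is in [4.375000, 4.500000]

Step 4: midpoint = (4.375000 + 4.500000)/2 = 4.437500
  f(4.437500) = 1.380615
  f(mid) > 0, so root is in [4.375000, 4.437500]

Step 5: midpoint = (4.375000 + 4.437500)/2 = 4.406250
  f(4.406250) = -0.452484
  f(mid) < 0, so root is in [4.406250, 4.437500]

midpoint = 4.406250


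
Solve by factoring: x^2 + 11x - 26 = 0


We need two numbers that multiply to -26 and add to 11.
Those numbers are -2 and 13 (since (-2) * 13 = -26 and (-2) + 13 = 11).
So x^2 + 11x - 26 = (x - 2)(x + 13) = 0
Setting each factor to zero: x = 2 or x = -13

x = -13, x = 2


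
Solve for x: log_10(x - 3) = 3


Convert to exponential form: x - 3 = 10^3 = 1000
x = 1000 + 3 = 1003
Check: log_10(1003 - 3) = log_10(1000) = log_10(1000) = 3 ✓

x = 1003


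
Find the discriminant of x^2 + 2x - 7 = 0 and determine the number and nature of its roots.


For ax^2 + bx + c = 0, discriminant D = b^2 - 4ac
Here a = 1, b = 2, c = -7
D = (2)^2 - 4(1)(-7) = 4 + 28 = 32

D = 32 > 0 but not a perfect square
The equation has 2 distinct real irrational roots.

Discriminant = 32, 2 distinct real irrational roots


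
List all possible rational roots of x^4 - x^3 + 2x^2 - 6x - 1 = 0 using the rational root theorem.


Rational root theorem: possible roots are ±p/q where:
  p divides the constant term (-1): p ∈ {1}
  q divides the leading coefficient (1): q ∈ {1}

All possible rational roots: -1, 1

-1, 1


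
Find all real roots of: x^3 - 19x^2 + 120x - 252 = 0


Let p(x) = x^3 - 19x^2 + 120x - 252. By the rational root theorem (leading coefficient 1), any rational root is an integer divisor of 252: try ±1, ±2, ... in turn.
Test x = 1: value = -150 ≠ 0.
Test x = -1: value = -392 ≠ 0.
Test x = 2: value = -80 ≠ 0.
Test x = -2: value = -576 ≠ 0.
Test x = 3: value = -36 ≠ 0.
Test x = -3: value = -810 ≠ 0.
Test x = 4: value = -12 ≠ 0.
Test x = -4: value = -1100 ≠ 0.
Test x = 6: value = 0 ✓, so (x - 6) is a factor.
Synthetic division by (x - 6): bring down 1; 1(6) - 19 = -13; (-13)(6) + 120 = 42; 42(6) - 252 = 0 → quotient x^2 - 13x + 42, remainder 0.
Solve the quadratic x^2 - 13x + 42 = 0: discriminant = (-13)^2 - 4(1)(42) = 169 - 168 = 1.
sqrt(1) = 1, so x = (13 ± 1)/2: x = 7 or x = 6.

x = 6 (multiplicity 2), x = 7


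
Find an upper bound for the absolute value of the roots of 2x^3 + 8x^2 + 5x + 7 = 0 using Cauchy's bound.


Cauchy's bound: all roots r satisfy |r| <= 1 + max(|a_i/a_n|) for i = 0,...,n-1
where a_n is the leading coefficient.

Coefficients: [2, 8, 5, 7]
Leading coefficient a_n = 2
Ratios |a_i/a_n|: 4, 5/2, 7/2
Maximum ratio: 4
Cauchy's bound: |r| <= 1 + 4 = 5

Upper bound = 5


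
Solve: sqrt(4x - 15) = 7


Square both sides: 4x - 15 = 7^2 = 49
4x = 49 + 15 = 64
x = 16
Check: sqrt(4*16 - 15) = sqrt(49) = 7 ✓

x = 16


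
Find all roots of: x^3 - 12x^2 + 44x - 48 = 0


Let p(x) = x^3 - 12x^2 + 44x - 48. By the rational root theorem (leading coefficient 1), any rational root is an integer divisor of 48: try ±1, ±2, ... in turn.
Test x = 1: value = -15 ≠ 0.
Test x = -1: value = -105 ≠ 0.
Test x = 2: value = 0 ✓, so (x - 2) is a factor.
Synthetic division by (x - 2): bring down 1; 1(2) - 12 = -10; (-10)(2) + 44 = 24; 24(2) - 48 = 0 → quotient x^2 - 10x + 24, remainder 0.
Solve the quadratic x^2 - 10x + 24 = 0: discriminant = (-10)^2 - 4(1)(24) = 100 - 96 = 4.
sqrt(4) = 2, so x = (10 ± 2)/2: x = 6 or x = 4.
Collecting all roots found:

x = 2, x = 4, x = 6


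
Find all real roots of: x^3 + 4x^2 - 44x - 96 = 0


Let p(x) = x^3 + 4x^2 - 44x - 96. By the rational root theorem (leading coefficient 1), any rational root is an integer divisor of 96: try ±1, ±2, ... in turn.
Test x = 1: value = -135 ≠ 0.
Test x = -1: value = -49 ≠ 0.
Test x = 2: value = -160 ≠ 0.
Test x = -2: value = 0 ✓, so (x + 2) is a factor.
Synthetic division by (x + 2): bring down 1; 1(-2) + 4 = 2; 2(-2) - 44 = -48; (-48)(-2) - 96 = 0 → quotient x^2 + 2x - 48, remainder 0.
Solve the quadratic x^2 + 2x - 48 = 0: discriminant = 2^2 - 4(1)(-48) = 4 + 192 = 196.
sqrt(196) = 14, so x = (-2 ± 14)/2: x = 6 or x = -8.

x = -8, x = -2, x = 6


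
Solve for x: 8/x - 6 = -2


Subtract -6 from both sides: 8/x = 4
Multiply both sides by x: 8 = 4 * x
Divide by 4: x = 2

x = 2


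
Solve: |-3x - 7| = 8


An absolute value equation |expr| = 8 gives two cases:
Case 1: -3x - 7 = 8
  -3x = 15, so x = -5
Case 2: -3x - 7 = -8
  -3x = -1, so x = 1/3

x = -5, x = 1/3


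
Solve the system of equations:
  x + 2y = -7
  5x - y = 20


Using Cramer's rule:
Determinant D = (1)(-1) - (5)(2) = -1 - 10 = -11
Dx = (-7)(-1) - (20)(2) = 7 - 40 = -33
Dy = (1)(20) - (5)(-7) = 20 + 35 = 55
x = Dx/D = -33/-11 = 3
y = Dy/D = 55/-11 = -5

x = 3, y = -5


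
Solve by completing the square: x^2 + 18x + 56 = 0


Start: x^2 + 18x + 56 = 0
Move constant: x^2 + 18x = -56
Half of 18 is 9, squared is 81
Add 81 to both sides: x^2 + 18x + 81 = 25
(x + 9)^2 = 25
x + 9 = ±5
x = -9 + 5 = -4 or x = -9 - 5 = -14

x = -14, x = -4


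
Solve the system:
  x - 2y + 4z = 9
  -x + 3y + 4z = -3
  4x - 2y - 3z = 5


Using Cramer's rule. Expand each determinant along the first row.
D  = 1*[3*(-3) - 4*(-2)] - (-2)*[(-1)*(-3) - 4*4] + 4*[(-1)*(-2) - 3*4]
  = 1*(-1) - (-2)*(-13) + 4*(-10) = -67
Dx = 9*[3*(-3) - 4*(-2)] - (-2)*[(-3)*(-3) - 4*5] + 4*[(-3)*(-2) - 3*5]
  = 9*(-1) - (-2)*(-11) + 4*(-9) = -67
Dy = 1*[(-3)*(-3) - 4*5] - 9*[(-1)*(-3) - 4*4] + 4*[(-1)*5 - (-3)*4]
  = 1*(-11) - 9*(-13) + 4*(7) = 134
Dz = 1*[3*5 - (-3)*(-2)] - (-2)*[(-1)*5 - (-3)*4] + 9*[(-1)*(-2) - 3*4]
  = 1*(9) - (-2)*(7) + 9*(-10) = -67
x = Dx/D = -67/-67 = 1, y = Dy/D = 134/-67 = -2, z = Dz/D = -67/-67 = 1
Check eq1: (1)(1) + (-2)(-2) + (4)(1) = 9 = 9 ✓
Check eq2: (-1)(1) + (3)(-2) + (4)(1) = -3 = -3 ✓
Check eq3: (4)(1) + (-2)(-2) + (-3)(1) = 5 = 5 ✓

x = 1, y = -2, z = 1


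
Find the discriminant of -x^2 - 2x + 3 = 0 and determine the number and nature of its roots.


For ax^2 + bx + c = 0, discriminant D = b^2 - 4ac
Here a = -1, b = -2, c = 3
D = (-2)^2 - 4(-1)(3) = 4 + 12 = 16

D = 16 > 0 and is a perfect square (sqrt = 4)
The equation has 2 distinct real rational roots.

Discriminant = 16, 2 distinct real rational roots


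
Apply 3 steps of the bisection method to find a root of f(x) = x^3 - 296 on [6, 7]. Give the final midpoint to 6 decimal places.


f(x) = x^3 - 296
f(6) = -80 < 0
f(7) = 47 > 0

Step 1: midpoint = (6.000000 + 7.000000)/2 = 6.500000
  f(6.500000) = -21.375000
  f(mid) < 0, so root is in [6.500000, 7.000000]

Step 2: midpoint = (6.500000 + 7.000000)/2 = 6.750000
  f(6.750000) = 11.546875
  f(mid) > 0, so root is in [6.500000, 6.750000]

Step 3: midpoint = (6.500000 + 6.750000)/2 = 6.625000
  f(6.625000) = -5.224609
  f(mid) < 0, so root is in [6.625000, 6.750000]

midpoint = 6.625000


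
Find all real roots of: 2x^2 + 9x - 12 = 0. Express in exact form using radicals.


Using the quadratic formula: x = (-b ± sqrt(b^2 - 4ac)) / (2a)
Here a = 2, b = 9, c = -12
Discriminant = b^2 - 4ac = 9^2 - 4(2)(-12) = 81 + 96 = 177
Since discriminant = 177 > 0, there are two real roots.
x = (-9 ± sqrt(177)) / 4
Numerically: x ≈ 1.0760 or x ≈ -5.5760

x = (-9 + sqrt(177)) / 4 or x = (-9 - sqrt(177)) / 4


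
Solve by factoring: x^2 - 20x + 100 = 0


We need two numbers that multiply to 100 and add to -20.
Those numbers are -10 and -10 (since (-10) * (-10) = 100 and (-10) + (-10) = -20).
So x^2 - 20x + 100 = (x - 10)(x - 10) = 0
Setting each factor to zero: x = 10 or x = 10

x = 10


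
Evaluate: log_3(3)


We need the exponent such that 3^? = 3
3^1 = 3
Therefore log_3(3) = 1

1


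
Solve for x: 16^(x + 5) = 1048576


Express both sides with the same base.
1048576 = 16^5
Since the bases match, equate exponents: x + 5 = 5
So x = 5 - (5) = 0

x = 0


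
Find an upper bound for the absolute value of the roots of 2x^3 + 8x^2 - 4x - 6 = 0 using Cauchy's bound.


Cauchy's bound: all roots r satisfy |r| <= 1 + max(|a_i/a_n|) for i = 0,...,n-1
where a_n is the leading coefficient.

Coefficients: [2, 8, -4, -6]
Leading coefficient a_n = 2
Ratios |a_i/a_n|: 4, 2, 3
Maximum ratio: 4
Cauchy's bound: |r| <= 1 + 4 = 5

Upper bound = 5


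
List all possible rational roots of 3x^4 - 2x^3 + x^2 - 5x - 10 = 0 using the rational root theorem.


Rational root theorem: possible roots are ±p/q where:
  p divides the constant term (-10): p ∈ {1, 2, 5, 10}
  q divides the leading coefficient (3): q ∈ {1, 3}

All possible rational roots: -10, -5, -10/3, -2, -5/3, -1, -2/3, -1/3, 1/3, 2/3, 1, 5/3, 2, 10/3, 5, 10

-10, -5, -10/3, -2, -5/3, -1, -2/3, -1/3, 1/3, 2/3, 1, 5/3, 2, 10/3, 5, 10


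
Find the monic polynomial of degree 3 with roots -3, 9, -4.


A monic polynomial with roots -3, 9, -4 is:
p(x) = (x + 3)(x - 9)(x + 4)
After multiplying by (x + 3): x + 3
After multiplying by (x - 9): x^2 - 6x - 27
After multiplying by (x + 4): x^3 - 2x^2 - 51x - 108

x^3 - 2x^2 - 51x - 108


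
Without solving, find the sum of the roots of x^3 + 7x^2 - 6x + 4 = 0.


By Vieta's formulas for x^3 + bx^2 + cx + d = 0:
  r1 + r2 + r3 = -b/a = -7
  r1*r2 + r1*r3 + r2*r3 = c/a = -6
  r1*r2*r3 = -d/a = -4


Sum = -7


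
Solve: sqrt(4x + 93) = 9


Square both sides: 4x + 93 = 9^2 = 81
4x = 81 - 93 = -12
x = -3
Check: sqrt(4*(-3) + 93) = sqrt(81) = 9 ✓

x = -3


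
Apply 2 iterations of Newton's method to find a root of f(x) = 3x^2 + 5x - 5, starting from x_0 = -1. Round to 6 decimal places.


Newton's method: x_(n+1) = x_n - f(x_n)/f'(x_n)
f(x) = 3x^2 + 5x - 5
f'(x) = 6x + 5

Iteration 1:
  f(-1.000000) = -7.000000
  f'(-1.000000) = -1.000000
  x_1 = -1.000000 - (-7.000000)/(-1.000000) = -8.000000

Iteration 2:
  f(-8.000000) = 147.000000
  f'(-8.000000) = -43.000000
  x_2 = -8.000000 - (147.000000)/(-43.000000) = -4.581395

x_2 = -4.581395
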